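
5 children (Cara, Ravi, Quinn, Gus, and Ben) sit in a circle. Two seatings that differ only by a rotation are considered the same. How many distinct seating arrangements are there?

24

Fix one person's seat to break rotational symmetry; the remaining 4 people can be arranged in (4)! = 24 ways.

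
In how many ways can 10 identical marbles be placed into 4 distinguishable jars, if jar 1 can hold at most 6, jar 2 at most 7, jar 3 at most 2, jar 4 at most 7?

Without the upper bounds there are C(13,3) = 286 ways to split 10 among 4 jars.
Subtract solutions that violate a single cap (substitute x_i' = x_i − (cap_i+1)): x_1 ≥ 7 gives C(6,3) = 20; x_2 ≥ 8 gives C(5,3) = 10; x_3 ≥ 3 gives C(10,3) = 120; x_4 ≥ 8 gives C(5,3) = 10. Together 160.
Add back pairs where two caps are both exceeded: 0 + 1 + 0 + 0 + 0 + 0 = 1.
By inclusion–exclusion the count is 286 − 160 + 1 = 127.

127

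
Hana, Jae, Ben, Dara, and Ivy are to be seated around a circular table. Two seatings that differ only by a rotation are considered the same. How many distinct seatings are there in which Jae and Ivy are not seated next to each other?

Without the restriction there are (4)! = 24 seatings.
Seatings with Jae beside Ivy: treat them as a block with 2 internal orders, giving 2 × (3)! = 12.
Subtracting, 24 − 12 = 12.

12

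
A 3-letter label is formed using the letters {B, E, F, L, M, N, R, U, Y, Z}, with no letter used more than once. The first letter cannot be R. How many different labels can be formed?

The first letter has 10−1 = 9 choices (anything except R).
The remaining 2 letters are filled from the other 9 symbols without repetition: 9 × 8 = 72.
Total: 9 × 72 = 648.

648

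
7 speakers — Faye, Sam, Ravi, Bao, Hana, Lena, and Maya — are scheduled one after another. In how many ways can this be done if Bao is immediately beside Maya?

Place the 5 others and the Bao-Maya pair as 6 objects in a line; the pair has 2 internal arrangements.
So the count is 2·(6)! = 1440.

1440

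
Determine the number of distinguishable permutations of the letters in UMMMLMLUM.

756

UMMMLMLUM has 9 letters with L appearing twice, M appearing 5 times, and U appearing twice.
The number of distinct arrangements is 9!/(5!·2!·2!) = 362880/480 = 756.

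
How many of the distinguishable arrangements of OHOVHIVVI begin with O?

Fix O in the first position and arrange the remaining 8 letters.
Those 8 letters have H appearing twice, I appearing twice, and V appearing 3 times, giving (8)!/(3!·2!·2!) = 1680.

1680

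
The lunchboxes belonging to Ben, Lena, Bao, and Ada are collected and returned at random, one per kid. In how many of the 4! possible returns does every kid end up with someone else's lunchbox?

9

This is the derangement count D_4: permutations of 4 items with no fixed point.
By inclusion–exclusion this is Σ_{j=0}^{4} (−1)^j C(4,j)·(4−j)!.
Computing: 24 − 24 + 12 − 4 + 1 = 9.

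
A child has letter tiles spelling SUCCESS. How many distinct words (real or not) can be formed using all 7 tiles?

420

Letter multiplicities in SUCCESS: C×2, E×1, S×3, U×1.
So there are 7! / (3!·2!) = 420 distinguishable arrangements.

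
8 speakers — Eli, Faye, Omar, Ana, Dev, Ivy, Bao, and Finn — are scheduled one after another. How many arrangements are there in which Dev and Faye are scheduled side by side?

Treat {Dev, Faye} as a single unit. There are 7 units to order, and the pair itself can be ordered 2 ways.
So the count is 2·(7)! = 10080.

10080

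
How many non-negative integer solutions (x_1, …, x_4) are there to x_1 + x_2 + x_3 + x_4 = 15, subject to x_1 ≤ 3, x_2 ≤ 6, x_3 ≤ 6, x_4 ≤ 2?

Ignoring the caps, the number of non-negative solutions to x_1+…+x_4 = 15 is C(18,3) = 816.
Subtract solutions that violate a single cap (substitute x_i' = x_i − (cap_i+1)): x_1 ≥ 4 gives C(14,3) = 364; x_2 ≥ 7 gives C(11,3) = 165; x_3 ≥ 7 gives C(11,3) = 165; x_4 ≥ 3 gives C(15,3) = 455. Together 1149.
Add back pairs where two caps are both exceeded: 35 + 35 + 165 + 4 + 56 + 56 = 351.
Subtract triples: 0 + 4 + 4 + 0 = 8.
By inclusion–exclusion the count is 816 − 1149 + 351 − 8 = 10.

10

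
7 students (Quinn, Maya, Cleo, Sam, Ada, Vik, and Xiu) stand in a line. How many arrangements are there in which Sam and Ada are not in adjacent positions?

Of the 7! = 5040 arrangements, those with Sam and Ada adjacent number 2 × 6! = 1440 (treat the pair as a block with 2 internal orders).
Complementary counting: 5040 − 1440 = 3600.

3600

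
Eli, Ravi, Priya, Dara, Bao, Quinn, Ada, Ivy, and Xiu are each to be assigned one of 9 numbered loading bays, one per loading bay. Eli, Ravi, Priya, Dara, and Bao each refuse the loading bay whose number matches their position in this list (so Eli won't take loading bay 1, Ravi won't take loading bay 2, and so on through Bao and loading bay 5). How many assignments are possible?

Let Aᵢ (for 1 ≤ i ≤ 5) be the placements that put person i in their forbidden loading bay. Any j of these fix j positions, leaving (9−j)! ways to fill the rest, and there are C(5,j) ways to pick which j.
By inclusion–exclusion, the number of valid placements is Σ_{j=0}^{5} (−1)^j C(5,j)·(9−j)!.
Computing: 362880 − 201600 + 50400 − 7200 + 600 − 24 = 205056.

205056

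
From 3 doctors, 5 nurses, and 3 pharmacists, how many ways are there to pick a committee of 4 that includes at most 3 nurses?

Split by how many nurses are chosen (0 through 3).
Sum: C(5,0)·C(6,4) + C(5,1)·C(6,3) + C(5,2)·C(6,2) + C(5,3)·C(6,1) = 15 + 100 + 150 + 60 = 325.

325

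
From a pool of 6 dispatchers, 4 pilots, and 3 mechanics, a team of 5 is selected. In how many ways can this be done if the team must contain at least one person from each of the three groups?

Total 5-person selections from all 13: C(13,5) = 1287.
Selections missing a whole group: no dispatchers → C(7,5) = 21; no pilots → C(9,5) = 126; no mechanics → C(10,5) = 252.
Add back selections omitting two groups (i.e. drawn from a single group): C(6,5) + C(4,5) + C(3,5) = 6.
By inclusion–exclusion: 1287 − 399 + 6 = 894.

894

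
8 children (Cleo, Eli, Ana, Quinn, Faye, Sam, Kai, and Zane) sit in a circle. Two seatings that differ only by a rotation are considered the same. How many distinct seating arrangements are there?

Fix one person's seat to break rotational symmetry; the remaining 7 people can be arranged in (7)! = 5040 ways.

5040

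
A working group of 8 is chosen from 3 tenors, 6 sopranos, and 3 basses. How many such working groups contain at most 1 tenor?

117

Split by how many tenors are chosen (0 through 1).
Sum: C(3,0)·C(9,8) + C(3,1)·C(9,7) = 9 + 108 = 117.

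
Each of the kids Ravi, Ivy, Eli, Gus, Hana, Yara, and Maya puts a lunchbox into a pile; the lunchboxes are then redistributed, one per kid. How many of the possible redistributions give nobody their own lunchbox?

This is the derangement count D_7: permutations of 7 items with no fixed point.
By inclusion–exclusion this is Σ_{j=0}^{7} (−1)^j C(7,j)·(7−j)!.
Computing: 5040 − 5040 + 2520 − 840 + 210 − 42 + 7 − 1 = 1854.

1854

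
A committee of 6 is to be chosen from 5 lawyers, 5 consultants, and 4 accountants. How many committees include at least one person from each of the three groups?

2625

Total 6-person selections from all 14: C(14,6) = 3003.
Subtract selections that omit an entire group: no lawyers → C(9,6) = 84; no consultants → C(9,6) = 84; no accountants → C(10,6) = 210.
Add back selections omitting two groups (i.e. drawn from a single group): C(5,6) + C(5,6) + C(4,6) = 0.
By inclusion–exclusion: 3003 − 378 + 0 = 2625.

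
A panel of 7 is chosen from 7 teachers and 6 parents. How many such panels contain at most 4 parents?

Split by how many parents are chosen (0 through 4).
Sum: C(6,0)·C(7,7) + C(6,1)·C(7,6) + C(6,2)·C(7,5) + C(6,3)·C(7,4) + C(6,4)·C(7,3) = 1 + 42 + 315 + 700 + 525 = 1583.

1583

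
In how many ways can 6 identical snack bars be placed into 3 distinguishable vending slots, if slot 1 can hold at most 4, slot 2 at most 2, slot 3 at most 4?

Without the upper bounds there are C(8,2) = 28 ways to split 6 among 3 vending slots.
Subtract solutions that violate a single cap (substitute x_i' = x_i − (cap_i+1)): x_1 ≥ 5 gives C(3,2) = 3; x_2 ≥ 3 gives C(5,2) = 10; x_3 ≥ 5 gives C(3,2) = 3. Together 16.
No two caps can be exceeded simultaneously, so the pair terms are all 0.
By inclusion–exclusion the count is 28 − 16 + 0 = 12.

12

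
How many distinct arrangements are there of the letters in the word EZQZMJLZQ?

Letter multiplicities in EZQZMJLZQ: E×1, J×1, L×1, M×1, Q×2, Z×3.
So there are 9! / (3!·2!) = 30240 distinguishable arrangements.

30240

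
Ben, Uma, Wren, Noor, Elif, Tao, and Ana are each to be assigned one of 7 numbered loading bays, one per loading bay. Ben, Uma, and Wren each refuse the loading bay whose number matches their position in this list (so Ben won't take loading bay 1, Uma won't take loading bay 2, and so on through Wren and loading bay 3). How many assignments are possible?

3216

Let Aᵢ (for i ∈ {1, 2, 3}) be the placements that put person i in their forbidden loading bay. Any j of these fix j positions, leaving (7−j)! ways to fill the rest, and there are C(3,j) ways to pick which j.
By inclusion–exclusion, the number of valid placements is Σ_{j=0}^{3} (−1)^j C(3,j)·(7−j)!.
Computing: 5040 − 2160 + 360 − 24 = 3216.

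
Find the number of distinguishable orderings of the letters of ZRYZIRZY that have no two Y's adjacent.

1260

There are 8!/(3!·2!·2!) = 1680 arrangements of ZRYZIRZY in total.
Arrangements with the Y's together: treat YY as one letter, giving (7)!/(3!·2!) = 420.
Hence 1680 − 420 = 1260.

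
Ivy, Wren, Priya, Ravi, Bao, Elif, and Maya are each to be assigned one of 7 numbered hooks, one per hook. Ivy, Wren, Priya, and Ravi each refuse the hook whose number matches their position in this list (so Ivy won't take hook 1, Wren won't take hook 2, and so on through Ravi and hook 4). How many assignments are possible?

2790

Let Aᵢ (for 1 ≤ i ≤ 4) be the placements that put person i in their forbidden hook. Any j of these fix j positions, leaving (7−j)! ways to fill the rest, and there are C(4,j) ways to pick which j.
By inclusion–exclusion, the number of valid placements is Σ_{j=0}^{4} (−1)^j C(4,j)·(7−j)!.
Computing: 5040 − 2880 + 720 − 96 + 6 = 2790.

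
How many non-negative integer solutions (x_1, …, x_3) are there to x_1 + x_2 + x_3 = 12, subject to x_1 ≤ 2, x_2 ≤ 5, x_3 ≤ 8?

9

Without the upper bounds there are C(14,2) = 91 ways to split 12 among 3 variables.
Subtract solutions that violate a single cap (substitute x_i' = x_i − (cap_i+1)): x_1 ≥ 3 gives C(11,2) = 55; x_2 ≥ 6 gives C(8,2) = 28; x_3 ≥ 9 gives C(5,2) = 10. Together 93.
Add back pairs where two caps are both exceeded: 10 + 1 + 0 = 11.
By inclusion–exclusion the count is 91 − 93 + 11 = 9.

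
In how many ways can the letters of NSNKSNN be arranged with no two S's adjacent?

75

There are 7!/(4!·2!) = 105 arrangements of NSNKSNN in total.
If the two S's are adjacent, glue them into one block, leaving 6 items to arrange: (6)!/(4!) = 30 ways.
Hence 105 − 30 = 75.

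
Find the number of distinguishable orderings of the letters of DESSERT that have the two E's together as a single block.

360

Treat the 2 copies of E as a single block. The multiset to arrange is then {EE, D, R, S, S, T}, 6 items in all.
That gives (6)!/(2!) = 360 arrangements.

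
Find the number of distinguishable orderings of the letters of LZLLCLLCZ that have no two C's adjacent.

There are 9!/(5!·2!·2!) = 756 arrangements of LZLLCLLCZ in total.
If the two C's are adjacent, glue them into one block, leaving 8 items to arrange: (8)!/(5!·2!) = 168 ways.
Hence 756 − 168 = 588.

588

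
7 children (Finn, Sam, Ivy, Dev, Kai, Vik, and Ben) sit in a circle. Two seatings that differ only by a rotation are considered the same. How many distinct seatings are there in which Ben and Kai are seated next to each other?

Glue Ben and Kai into a block (2 internal orders). Seating 6 units around a circle gives (5)! arrangements.
So 2 × (5)! = 2 × 120 = 240.

240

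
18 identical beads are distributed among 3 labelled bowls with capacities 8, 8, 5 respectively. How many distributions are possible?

10

Ignoring the caps, the number of non-negative solutions to x_1+…+x_3 = 18 is C(20,2) = 190.
Subtract solutions that violate a single cap (substitute x_i' = x_i − (cap_i+1)): x_1 ≥ 9 gives C(11,2) = 55; x_2 ≥ 9 gives C(11,2) = 55; x_3 ≥ 6 gives C(14,2) = 91. Together 201.
Add back pairs where two caps are both exceeded: 1 + 10 + 10 = 21.
By inclusion–exclusion the count is 190 − 201 + 21 = 10.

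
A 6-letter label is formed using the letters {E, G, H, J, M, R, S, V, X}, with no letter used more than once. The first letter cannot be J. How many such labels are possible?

53760

The first letter has 9−1 = 8 choices (anything except J).
The remaining 5 letters are filled from the other 8 symbols without repetition: 8 × 7 × 6 × 5 × 4 = 6720.
Total: 8 × 6720 = 53760.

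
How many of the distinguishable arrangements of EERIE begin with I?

4

With the first slot taken by I, it remains to arrange the other 4 letters (EERE).
Those 4 letters have E appearing 3 times, giving (4)!/(3!) = 4.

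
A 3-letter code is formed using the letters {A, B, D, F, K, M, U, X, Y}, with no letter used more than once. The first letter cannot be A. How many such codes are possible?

The first letter has 9−1 = 8 choices (anything except A).
The remaining 2 letters are filled from the other 8 symbols without repetition: 8 × 7 = 56.
Total: 8 × 56 = 448.

448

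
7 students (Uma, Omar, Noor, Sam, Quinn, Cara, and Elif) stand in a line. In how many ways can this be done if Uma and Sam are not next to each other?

There are 7! = 5040 arrangements in all. If Uma and Sam are adjacent, merging them into one block gives 2·(6)! = 1440 arrangements.
So 5040 − 1440 = 3600 arrangements keep them apart.

3600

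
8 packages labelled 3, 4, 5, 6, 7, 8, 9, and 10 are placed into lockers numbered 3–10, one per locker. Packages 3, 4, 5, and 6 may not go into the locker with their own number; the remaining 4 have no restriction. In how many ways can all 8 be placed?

Let Aᵢ (for 3 ≤ i ≤ 6) be the placements that put package i in its forbidden locker. Any j of these fix j positions, leaving (8−j)! ways to fill the rest, and there are C(4,j) ways to pick which j.
By inclusion–exclusion, the number of valid placements is Σ_{j=0}^{4} (−1)^j C(4,j)·(8−j)!.
Computing: 40320 − 20160 + 4320 − 480 + 24 = 24024.

24024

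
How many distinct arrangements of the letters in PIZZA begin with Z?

24

With the first slot taken by Z, it remains to arrange the other 4 letters (PIZA).
Those 4 letters are all distinct, giving (4)! = 24.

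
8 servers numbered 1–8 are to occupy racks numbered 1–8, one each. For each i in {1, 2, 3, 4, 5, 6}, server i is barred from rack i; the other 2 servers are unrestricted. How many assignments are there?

Let Aᵢ (for 1 ≤ i ≤ 6) be the placements that put server i in its forbidden rack. Any j of these fix j positions, leaving (8−j)! ways to fill the rest, and there are C(6,j) ways to pick which j.
By inclusion–exclusion, the number of valid placements is Σ_{j=0}^{6} (−1)^j C(6,j)·(8−j)!.
Computing: 40320 − 30240 + 10800 − 2400 + 360 − 36 + 2 = 18806.

18806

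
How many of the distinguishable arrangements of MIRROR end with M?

Fix M in the last position and arrange the remaining 5 letters.
Those 5 letters have R appearing 3 times, giving (5)!/(3!) = 20.

20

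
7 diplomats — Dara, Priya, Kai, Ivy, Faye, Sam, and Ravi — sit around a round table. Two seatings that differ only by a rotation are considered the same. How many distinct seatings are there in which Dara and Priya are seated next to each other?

240

Treat {Dara, Priya} as one unit (2 internal orders) and seat the resulting 6 units around the table: (5)! circular arrangements.
So 2 × (5)! = 2 × 120 = 240.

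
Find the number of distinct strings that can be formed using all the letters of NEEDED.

60

Letter multiplicities in NEEDED: D×2, E×3, N×1.
So there are 6! / (3!·2!) = 60 distinguishable arrangements.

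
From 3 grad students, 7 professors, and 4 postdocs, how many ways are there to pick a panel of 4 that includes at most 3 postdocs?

Split by how many postdocs are chosen (0 through 3).
Sum: C(4,0)·C(10,4) + C(4,1)·C(10,3) + C(4,2)·C(10,2) + C(4,3)·C(10,1) = 210 + 480 + 270 + 40 = 1000.

1000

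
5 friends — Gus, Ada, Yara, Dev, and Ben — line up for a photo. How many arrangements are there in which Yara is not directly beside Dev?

72

Of the 5! = 120 arrangements, those with Yara and Dev adjacent number 2 × 4! = 48 (treat the pair as a block with 2 internal orders).
Complementary counting: 120 − 48 = 72.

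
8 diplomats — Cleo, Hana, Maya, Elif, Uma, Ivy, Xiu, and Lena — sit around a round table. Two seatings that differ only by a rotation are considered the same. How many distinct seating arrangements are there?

5040

Seat Cleo anywhere (absorbing the rotational symmetry), then permute the other 7: (7)! = 5040.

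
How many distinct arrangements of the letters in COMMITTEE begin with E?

Fix E in the first position and arrange the remaining 8 letters.
Those 8 letters have M appearing twice and T appearing twice, giving (8)!/(2!·2!) = 10080.

10080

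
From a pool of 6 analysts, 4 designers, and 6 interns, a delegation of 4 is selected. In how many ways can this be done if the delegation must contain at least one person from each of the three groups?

With no constraint there are C(16,4) = 1820 possible selections.
Subtract selections that omit an entire group: no analysts → C(10,4) = 210; no designers → C(12,4) = 495; no interns → C(10,4) = 210.
Add back selections omitting two groups (i.e. drawn from a single group): C(6,4) + C(4,4) + C(6,4) = 31.
By inclusion–exclusion: 1820 − 915 + 31 = 936.

936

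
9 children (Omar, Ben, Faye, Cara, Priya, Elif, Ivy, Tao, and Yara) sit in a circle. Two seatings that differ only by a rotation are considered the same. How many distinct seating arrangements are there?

Fix one person's seat to break rotational symmetry; the remaining 8 people can be arranged in (8)! = 40320 ways.

40320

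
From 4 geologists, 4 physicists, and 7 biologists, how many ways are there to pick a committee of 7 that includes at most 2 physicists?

4950

Split by how many physicists are chosen (0 through 2).
Sum: C(4,0)·C(11,7) + C(4,1)·C(11,6) + C(4,2)·C(11,5) = 330 + 1848 + 2772 = 4950.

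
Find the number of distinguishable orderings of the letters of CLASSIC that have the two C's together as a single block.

Treat the 2 copies of C as a single block. The multiset to arrange is then {CC, A, I, L, S, S}, 6 items in all.
That gives (6)!/(2!) = 360 arrangements.

360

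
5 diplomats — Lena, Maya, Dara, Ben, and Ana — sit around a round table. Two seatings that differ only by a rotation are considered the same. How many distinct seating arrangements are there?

24

Around a circle, 5 distinct people have 5!/5 = (4)! = 24 rotationally distinct seatings.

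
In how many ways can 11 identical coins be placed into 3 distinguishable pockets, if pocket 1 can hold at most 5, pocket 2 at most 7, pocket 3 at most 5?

Without the upper bounds there are C(13,2) = 78 ways to split 11 among 3 pockets.
Subtract solutions that violate a single cap (substitute x_i' = x_i − (cap_i+1)): x_1 ≥ 6 gives C(7,2) = 21; x_2 ≥ 8 gives C(5,2) = 10; x_3 ≥ 6 gives C(7,2) = 21. Together 52.
No two caps can be exceeded simultaneously, so the pair terms are all 0.
By inclusion–exclusion the count is 78 − 52 + 0 = 26.

26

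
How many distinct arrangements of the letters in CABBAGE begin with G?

With the first slot taken by G, it remains to arrange the other 6 letters (CABBAE).
Those 6 letters have A appearing twice and B appearing twice, giving (6)!/(2!·2!) = 180.

180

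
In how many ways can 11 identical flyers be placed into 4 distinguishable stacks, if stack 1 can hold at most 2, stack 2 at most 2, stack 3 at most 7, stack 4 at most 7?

Ignoring the caps, the number of non-negative solutions to x_1+…+x_4 = 11 is C(14,3) = 364.
Subtract solutions that violate a single cap (substitute x_i' = x_i − (cap_i+1)): x_1 ≥ 3 gives C(11,3) = 165; x_2 ≥ 3 gives C(11,3) = 165; x_3 ≥ 8 gives C(6,3) = 20; x_4 ≥ 8 gives C(6,3) = 20. Together 370.
Add back pairs where two caps are both exceeded: 56 + 1 + 1 + 1 + 1 + 0 = 60.
By inclusion–exclusion the count is 364 − 370 + 60 = 54.

54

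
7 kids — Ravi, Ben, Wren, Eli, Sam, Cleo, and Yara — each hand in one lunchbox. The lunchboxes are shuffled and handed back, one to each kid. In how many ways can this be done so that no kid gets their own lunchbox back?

1854

Let Aᵢ be the assignments in which kid i gets their own lunchbox. We want the size of the complement of A₁∪…∪A_7.
By inclusion–exclusion this is Σ_{j=0}^{7} (−1)^j C(7,j)·(7−j)!.
Computing: 5040 − 5040 + 2520 − 840 + 210 − 42 + 7 − 1 = 1854.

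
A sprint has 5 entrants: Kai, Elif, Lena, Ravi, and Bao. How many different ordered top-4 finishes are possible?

120

There are 5 choices for 1st place, 4 for 2nd, and so on down to 2 for position 4.
That gives 5 × 4 × 3 × 2 = 120.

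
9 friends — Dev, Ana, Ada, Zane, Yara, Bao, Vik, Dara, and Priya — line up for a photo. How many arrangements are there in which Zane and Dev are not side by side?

282240

Of the 9! = 362880 arrangements, those with Zane and Dev adjacent number 2 × 8! = 80640 (treat the pair as a block with 2 internal orders).
Complementary counting: 362880 − 80640 = 282240.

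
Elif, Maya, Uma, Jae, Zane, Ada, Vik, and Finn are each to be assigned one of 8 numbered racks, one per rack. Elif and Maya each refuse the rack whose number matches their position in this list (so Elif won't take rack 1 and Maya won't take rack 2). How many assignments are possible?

30960

Let Aᵢ (for i ∈ {1, 2}) be the placements that put person i in their forbidden rack. Any j of these fix j positions, leaving (8−j)! ways to fill the rest, and there are C(2,j) ways to pick which j.
By inclusion–exclusion, the number of valid placements is Σ_{j=0}^{2} (−1)^j C(2,j)·(8−j)!.
Computing: 40320 − 10080 + 720 = 30960.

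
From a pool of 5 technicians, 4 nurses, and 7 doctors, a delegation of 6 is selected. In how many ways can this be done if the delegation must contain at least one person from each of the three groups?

6545

With no constraint there are C(16,6) = 8008 possible selections.
Subtract selections that omit an entire group: no technicians → C(11,6) = 462; no nurses → C(12,6) = 924; no doctors → C(9,6) = 84.
Add back selections omitting two groups (i.e. drawn from a single group): C(5,6) + C(4,6) + C(7,6) = 7.
By inclusion–exclusion: 8008 − 1470 + 7 = 6545.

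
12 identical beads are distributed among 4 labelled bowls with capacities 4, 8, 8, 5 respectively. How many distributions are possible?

By stars and bars, unrestricted non-negative solutions to x_1+…+x_4 = 12 number C(12+3,3) = 455.
Subtract solutions that violate a single cap (substitute x_i' = x_i − (cap_i+1)): x_1 ≥ 5 gives C(10,3) = 120; x_2 ≥ 9 gives C(6,3) = 20; x_3 ≥ 9 gives C(6,3) = 20; x_4 ≥ 6 gives C(9,3) = 84. Together 244.
Add back pairs where two caps are both exceeded: 0 + 0 + 4 + 0 + 0 + 0 = 4.
By inclusion–exclusion the count is 455 − 244 + 4 = 215.

215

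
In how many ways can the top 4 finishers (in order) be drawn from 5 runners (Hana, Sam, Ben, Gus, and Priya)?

120

This is an ordered selection of 4 from 5: P(5,4).
That gives 5 × 4 × 3 × 2 = 120.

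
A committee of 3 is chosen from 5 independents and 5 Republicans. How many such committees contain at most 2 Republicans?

Split by how many Republicans are chosen (0 through 2).
Sum: C(5,0)·C(5,3) + C(5,1)·C(5,2) + C(5,2)·C(5,1) = 10 + 50 + 50 = 110.

110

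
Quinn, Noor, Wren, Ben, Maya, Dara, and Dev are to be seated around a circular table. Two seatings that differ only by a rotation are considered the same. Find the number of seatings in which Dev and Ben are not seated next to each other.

Without the restriction there are (6)! = 720 seatings.
Seatings with Dev beside Ben: treat them as a block with 2 internal orders, giving 2 × (5)! = 240.
Subtracting, 720 − 240 = 480.

480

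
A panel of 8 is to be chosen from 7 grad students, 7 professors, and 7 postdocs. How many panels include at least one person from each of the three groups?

Total 8-person selections from all 21: C(21,8) = 203490.
Subtract selections that omit an entire group: no grad students → C(14,8) = 3003; no professors → C(14,8) = 3003; no postdocs → C(14,8) = 3003.
Add back selections omitting two groups (i.e. drawn from a single group): C(7,8) + C(7,8) + C(7,8) = 0.
By inclusion–exclusion: 203490 − 9009 + 0 = 194481.

194481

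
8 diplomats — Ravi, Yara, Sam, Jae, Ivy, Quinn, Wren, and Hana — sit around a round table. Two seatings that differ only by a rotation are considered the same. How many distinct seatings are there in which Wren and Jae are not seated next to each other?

3600

Without the restriction there are (7)! = 5040 seatings.
Those with Wren next to Jae: fuse the pair into one unit and seat 7 units around a circle — 2·(6)! = 1440.
Subtracting, 5040 − 1440 = 3600.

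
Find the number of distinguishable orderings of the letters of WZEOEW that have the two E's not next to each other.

120

There are 6!/(2!·2!) = 180 arrangements of WZEOEW in total.
Arrangements with the E's together: treat EE as one letter, giving (5)!/(2!) = 60.
Hence 180 − 60 = 120.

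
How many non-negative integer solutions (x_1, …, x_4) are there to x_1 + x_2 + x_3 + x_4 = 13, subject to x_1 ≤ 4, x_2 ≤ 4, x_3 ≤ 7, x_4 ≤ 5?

Without the upper bounds there are C(16,3) = 560 ways to split 13 among 4 variables.
Subtract solutions that violate a single cap (substitute x_i' = x_i − (cap_i+1)): x_1 ≥ 5 gives C(11,3) = 165; x_2 ≥ 5 gives C(11,3) = 165; x_3 ≥ 8 gives C(8,3) = 56; x_4 ≥ 6 gives C(10,3) = 120. Together 506.
Add back pairs where two caps are both exceeded: 20 + 1 + 10 + 1 + 10 + 0 = 42.
By inclusion–exclusion the count is 560 − 506 + 42 = 96.

96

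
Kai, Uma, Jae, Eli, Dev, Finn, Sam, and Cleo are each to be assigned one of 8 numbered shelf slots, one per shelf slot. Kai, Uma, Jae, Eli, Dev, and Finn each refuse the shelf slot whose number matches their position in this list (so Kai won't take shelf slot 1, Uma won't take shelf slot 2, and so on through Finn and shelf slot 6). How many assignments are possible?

18806

Let Aᵢ (for 1 ≤ i ≤ 6) be the placements that put person i in their forbidden shelf slot. Any j of these fix j positions, leaving (8−j)! ways to fill the rest, and there are C(6,j) ways to pick which j.
By inclusion–exclusion, the number of valid placements is Σ_{j=0}^{6} (−1)^j C(6,j)·(8−j)!.
Computing: 40320 − 30240 + 10800 − 2400 + 360 − 36 + 2 = 18806.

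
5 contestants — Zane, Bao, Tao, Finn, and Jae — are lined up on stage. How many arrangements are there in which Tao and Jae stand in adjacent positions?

48

Place the 3 others and the Tao-Jae pair as 4 objects in a line; the pair has 2 internal arrangements.
That gives 2 × 4! = 2 × 24 = 48.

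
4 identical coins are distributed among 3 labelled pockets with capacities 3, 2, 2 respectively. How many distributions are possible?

8

By stars and bars, unrestricted non-negative solutions to x_1+…+x_3 = 4 number C(4+2,2) = 15.
Subtract solutions that violate a single cap (substitute x_i' = x_i − (cap_i+1)): x_1 ≥ 4 gives C(2,2) = 1; x_2 ≥ 3 gives C(3,2) = 3; x_3 ≥ 3 gives C(3,2) = 3. Together 7.
No two caps can be exceeded simultaneously, so the pair terms are all 0.
By inclusion–exclusion the count is 15 − 7 + 0 = 8.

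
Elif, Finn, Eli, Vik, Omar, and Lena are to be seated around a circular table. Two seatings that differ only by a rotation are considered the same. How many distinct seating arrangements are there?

Around a circle, 6 distinct people have 6!/6 = (5)! = 120 rotationally distinct seatings.

120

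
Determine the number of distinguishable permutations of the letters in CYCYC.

The 5 letters of CYCYC have repeats: C appearing 3 times and Y appearing twice.
Dividing 5! = 120 by 3!·2! = 12 for the repeated letters gives 10.

10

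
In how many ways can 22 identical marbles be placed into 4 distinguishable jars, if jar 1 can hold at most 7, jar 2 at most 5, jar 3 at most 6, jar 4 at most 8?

By stars and bars, unrestricted non-negative solutions to x_1+…+x_4 = 22 number C(22+3,3) = 2300.
Subtract solutions that violate a single cap (substitute x_i' = x_i − (cap_i+1)): x_1 ≥ 8 gives C(17,3) = 680; x_2 ≥ 6 gives C(19,3) = 969; x_3 ≥ 7 gives C(18,3) = 816; x_4 ≥ 9 gives C(16,3) = 560. Together 3025.
Add back pairs where two caps are both exceeded: 165 + 120 + 56 + 220 + 120 + 84 = 765.
Subtract triples: 4 + 0 + 0 + 1 = 5.
By inclusion–exclusion the count is 2300 − 3025 + 765 − 5 = 35.

35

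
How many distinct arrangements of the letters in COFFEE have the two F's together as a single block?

60

Treat the 2 copies of F as a single block. The multiset to arrange is then {FF, C, E, E, O}, 5 items in all.
That gives (5)!/(2!) = 60 arrangements.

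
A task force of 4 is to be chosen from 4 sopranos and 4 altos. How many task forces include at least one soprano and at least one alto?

68

With no constraint there are C(8,4) = 70 possible selections.
Selections missing a whole group: no sopranos → C(4,4) = 1; no altos → C(4,4) = 1.
Both groups omitted at once is impossible, so 70 − 2 = 68.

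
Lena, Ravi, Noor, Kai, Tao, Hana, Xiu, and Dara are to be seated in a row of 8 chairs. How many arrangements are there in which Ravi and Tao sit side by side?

Treat {Ravi, Tao} as a single unit. There are 7 units to order, and the pair itself can be ordered 2 ways.
That gives 2 × 7! = 2 × 5040 = 10080.

10080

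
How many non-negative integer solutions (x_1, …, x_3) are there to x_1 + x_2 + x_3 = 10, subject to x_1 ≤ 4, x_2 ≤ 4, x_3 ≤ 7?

19

By stars and bars, unrestricted non-negative solutions to x_1+…+x_3 = 10 number C(10+2,2) = 66.
Subtract solutions that violate a single cap (substitute x_i' = x_i − (cap_i+1)): x_1 ≥ 5 gives C(7,2) = 21; x_2 ≥ 5 gives C(7,2) = 21; x_3 ≥ 8 gives C(4,2) = 6. Together 48.
Add back pairs where two caps are both exceeded: 1 + 0 + 0 = 1.
By inclusion–exclusion the count is 66 − 48 + 1 = 19.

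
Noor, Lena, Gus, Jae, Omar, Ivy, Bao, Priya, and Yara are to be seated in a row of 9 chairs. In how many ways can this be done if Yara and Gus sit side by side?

80640

Place the 7 others and the Yara-Gus pair as 8 objects in a line; the pair has 2 internal arrangements.
So the count is 2·(8)! = 80640.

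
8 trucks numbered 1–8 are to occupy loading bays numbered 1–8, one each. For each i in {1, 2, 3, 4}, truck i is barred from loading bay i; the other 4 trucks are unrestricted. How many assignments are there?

Let Aᵢ (for 1 ≤ i ≤ 4) be the placements that put truck i in its forbidden loading bay. Any j of these fix j positions, leaving (8−j)! ways to fill the rest, and there are C(4,j) ways to pick which j.
By inclusion–exclusion, the number of valid placements is Σ_{j=0}^{4} (−1)^j C(4,j)·(8−j)!.
Computing: 40320 − 20160 + 4320 − 480 + 24 = 24024.

24024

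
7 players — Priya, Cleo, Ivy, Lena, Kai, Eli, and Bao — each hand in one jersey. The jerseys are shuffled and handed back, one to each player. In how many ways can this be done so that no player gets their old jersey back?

Let Aᵢ be the assignments in which player i gets their old jersey. We want the size of the complement of A₁∪…∪A_7.
By inclusion–exclusion this is Σ_{j=0}^{7} (−1)^j C(7,j)·(7−j)!.
Computing: 5040 − 5040 + 2520 − 840 + 210 − 42 + 7 − 1 = 1854.

1854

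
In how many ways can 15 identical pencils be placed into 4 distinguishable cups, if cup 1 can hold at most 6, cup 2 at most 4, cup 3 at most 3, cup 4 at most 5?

20

Without the upper bounds there are C(18,3) = 816 ways to split 15 among 4 cups.
Subtract solutions that violate a single cap (substitute x_i' = x_i − (cap_i+1)): x_1 ≥ 7 gives C(11,3) = 165; x_2 ≥ 5 gives C(13,3) = 286; x_3 ≥ 4 gives C(14,3) = 364; x_4 ≥ 6 gives C(12,3) = 220. Together 1035.
Add back pairs where two caps are both exceeded: 20 + 35 + 10 + 84 + 35 + 56 = 240.
Subtract triples: 0 + 0 + 0 + 1 = 1.
By inclusion–exclusion the count is 816 − 1035 + 240 − 1 = 20.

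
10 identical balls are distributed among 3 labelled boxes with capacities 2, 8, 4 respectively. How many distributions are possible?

Without the upper bounds there are C(12,2) = 66 ways to split 10 among 3 boxes.
Subtract solutions that violate a single cap (substitute x_i' = x_i − (cap_i+1)): x_1 ≥ 3 gives C(9,2) = 36; x_2 ≥ 9 gives C(3,2) = 3; x_3 ≥ 5 gives C(7,2) = 21. Together 60.
Add back pairs where two caps are both exceeded: 0 + 6 + 0 = 6.
By inclusion–exclusion the count is 66 − 60 + 6 = 12.

12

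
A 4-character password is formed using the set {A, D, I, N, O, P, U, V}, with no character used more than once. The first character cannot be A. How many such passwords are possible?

1470

The first character has 8−1 = 7 choices (anything except A).
The remaining 3 characters are filled from the other 7 symbols without repetition: 7 × 6 × 5 = 210.
Total: 7 × 210 = 1470.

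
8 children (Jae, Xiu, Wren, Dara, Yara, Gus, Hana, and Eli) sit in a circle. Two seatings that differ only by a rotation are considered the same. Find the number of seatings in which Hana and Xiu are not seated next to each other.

3600

Without the restriction there are (7)! = 5040 seatings.
Those with Hana next to Xiu: fuse the pair into one unit and seat 7 units around a circle — 2·(6)! = 1440.
Subtracting, 5040 − 1440 = 3600.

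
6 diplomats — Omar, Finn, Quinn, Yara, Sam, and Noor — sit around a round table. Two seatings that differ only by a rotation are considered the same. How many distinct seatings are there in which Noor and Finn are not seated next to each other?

All circular seatings of 6 people number (5)! = 120.
Those with Noor next to Finn: fuse the pair into one unit and seat 5 units around a circle — 2·(4)! = 48.
Subtracting, 120 − 48 = 72.

72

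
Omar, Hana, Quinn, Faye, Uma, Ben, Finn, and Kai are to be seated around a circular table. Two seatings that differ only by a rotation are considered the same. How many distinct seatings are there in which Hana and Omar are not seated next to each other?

3600

All circular seatings of 8 people number (7)! = 5040.
Seatings with Hana beside Omar: treat them as a block with 2 internal orders, giving 2 × (6)! = 1440.
Subtracting, 5040 − 1440 = 3600.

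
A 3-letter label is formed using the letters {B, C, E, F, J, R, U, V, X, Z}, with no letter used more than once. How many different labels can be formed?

This is a permutation of 3 out of 10: P(10,3) = 10!/7!.
That product is 10 × 9 × 8 = 720.

720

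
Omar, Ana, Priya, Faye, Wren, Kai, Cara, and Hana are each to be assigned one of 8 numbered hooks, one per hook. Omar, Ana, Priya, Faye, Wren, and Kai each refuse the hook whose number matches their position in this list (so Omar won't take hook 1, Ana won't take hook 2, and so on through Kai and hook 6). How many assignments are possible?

Let Aᵢ (for 1 ≤ i ≤ 6) be the placements that put person i in their forbidden hook. Any j of these fix j positions, leaving (8−j)! ways to fill the rest, and there are C(6,j) ways to pick which j.
By inclusion–exclusion, the number of valid placements is Σ_{j=0}^{6} (−1)^j C(6,j)·(8−j)!.
Computing: 40320 − 30240 + 10800 − 2400 + 360 − 36 + 2 = 18806.

18806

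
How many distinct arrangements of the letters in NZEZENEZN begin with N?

560

Fix N in the first position and arrange the remaining 8 letters.
Those 8 letters have E appearing 3 times, N appearing twice, and Z appearing 3 times, giving (8)!/(3!·3!·2!) = 560.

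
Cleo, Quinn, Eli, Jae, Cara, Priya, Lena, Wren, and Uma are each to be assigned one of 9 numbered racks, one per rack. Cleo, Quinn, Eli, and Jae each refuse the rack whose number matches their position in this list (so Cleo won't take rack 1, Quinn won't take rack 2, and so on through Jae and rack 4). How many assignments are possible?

229080

Let Aᵢ (for 1 ≤ i ≤ 4) be the placements that put person i in their forbidden rack. Any j of these fix j positions, leaving (9−j)! ways to fill the rest, and there are C(4,j) ways to pick which j.
By inclusion–exclusion, the number of valid placements is Σ_{j=0}^{4} (−1)^j C(4,j)·(9−j)!.
Computing: 362880 − 161280 + 30240 − 2880 + 120 = 229080.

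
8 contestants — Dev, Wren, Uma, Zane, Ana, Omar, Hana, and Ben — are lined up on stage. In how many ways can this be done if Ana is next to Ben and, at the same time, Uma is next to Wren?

2880

Treat {Ana,Ben} as one block (2 orders) and {Uma,Wren} as another (2 orders).
That leaves 6 units to arrange: 2 × 2 × 6! = 4 × 720 = 2880.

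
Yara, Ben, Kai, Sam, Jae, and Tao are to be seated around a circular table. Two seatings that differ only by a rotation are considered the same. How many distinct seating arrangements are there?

Seat Yara anywhere (absorbing the rotational symmetry), then permute the other 5: (5)! = 120.

120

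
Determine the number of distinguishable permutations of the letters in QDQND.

The 5 letters of QDQND have repeats: D appearing twice and Q appearing twice.
So there are 5! / (2!·2!) = 30 distinguishable arrangements.

30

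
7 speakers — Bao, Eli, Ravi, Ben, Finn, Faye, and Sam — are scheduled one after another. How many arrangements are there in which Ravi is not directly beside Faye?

Of the 7! = 5040 arrangements, those with Ravi and Faye adjacent number 2 × 6! = 1440 (treat the pair as a block with 2 internal orders).
Complementary counting: 5040 − 1440 = 3600.

3600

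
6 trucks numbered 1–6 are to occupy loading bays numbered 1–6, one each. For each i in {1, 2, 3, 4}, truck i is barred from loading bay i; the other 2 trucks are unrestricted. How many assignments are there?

362

Let Aᵢ (for 1 ≤ i ≤ 4) be the placements that put truck i in its forbidden loading bay. Any j of these fix j positions, leaving (6−j)! ways to fill the rest, and there are C(4,j) ways to pick which j.
By inclusion–exclusion, the number of valid placements is Σ_{j=0}^{4} (−1)^j C(4,j)·(6−j)!.
Computing: 720 − 480 + 144 − 24 + 2 = 362.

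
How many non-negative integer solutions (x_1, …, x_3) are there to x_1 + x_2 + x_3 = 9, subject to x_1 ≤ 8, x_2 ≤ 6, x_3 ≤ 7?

45

Without the upper bounds there are C(11,2) = 55 ways to split 9 among 3 variables.
Subtract solutions that violate a single cap (substitute x_i' = x_i − (cap_i+1)): x_1 ≥ 9 gives C(2,2) = 1; x_2 ≥ 7 gives C(4,2) = 6; x_3 ≥ 8 gives C(3,2) = 3. Together 10.
No two caps can be exceeded simultaneously, so the pair terms are all 0.
By inclusion–exclusion the count is 55 − 10 + 0 = 45.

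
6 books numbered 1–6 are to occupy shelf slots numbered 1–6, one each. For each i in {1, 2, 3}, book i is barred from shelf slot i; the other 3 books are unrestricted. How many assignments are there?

Let Aᵢ (for i ∈ {1, 2, 3}) be the placements that put book i in its forbidden shelf slot. Any j of these fix j positions, leaving (6−j)! ways to fill the rest, and there are C(3,j) ways to pick which j.
By inclusion–exclusion, the number of valid placements is Σ_{j=0}^{3} (−1)^j C(3,j)·(6−j)!.
Computing: 720 − 360 + 72 − 6 = 426.

426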